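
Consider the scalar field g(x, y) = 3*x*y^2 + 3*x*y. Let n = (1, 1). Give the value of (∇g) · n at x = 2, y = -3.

-12

∂g/∂x = 3*y^2 + 3*y
∂g/∂y = 6*x*y + 3*x
∇g at (2, -3) = (18, -30)
∇g · n = (18)(1) + (-30)(1) = -12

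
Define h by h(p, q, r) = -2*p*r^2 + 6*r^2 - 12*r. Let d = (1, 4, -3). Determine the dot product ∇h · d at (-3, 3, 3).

∂h/∂p = -2*r^2
∂h/∂q = 0
∂h/∂r = -4*p*r + 12*r - 12
∇h at (-3, 3, 3) = (-18, 0, 60)
∇h · d = (-18)(1) + (0)(4) + (60)(-3) = -198

-198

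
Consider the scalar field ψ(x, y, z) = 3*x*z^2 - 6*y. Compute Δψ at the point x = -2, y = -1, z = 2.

-12

∂²ψ/∂x² = 0
∂²ψ/∂y² = 0
∂²ψ/∂z² = 6*x
∇²ψ = 6*x
At (-2, -1, 2): -12.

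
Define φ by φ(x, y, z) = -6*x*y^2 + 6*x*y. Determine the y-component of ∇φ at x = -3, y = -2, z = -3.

(∇φ)_2 = ∂φ/∂y = -12*x*y + 6*x
At (-3, -2, -3): -90.

-90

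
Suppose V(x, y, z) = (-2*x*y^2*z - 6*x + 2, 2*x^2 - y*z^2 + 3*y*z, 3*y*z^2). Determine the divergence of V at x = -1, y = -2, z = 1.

-24

∂V₁/∂x = -2*y^2*z - 6
∂V₂/∂y = -z^2 + 3*z
∂V₃/∂z = 6*y*z
∇·V = -2*y^2*z + 6*y*z - z^2 + 3*z - 6
At (-1, -2, 1): -24.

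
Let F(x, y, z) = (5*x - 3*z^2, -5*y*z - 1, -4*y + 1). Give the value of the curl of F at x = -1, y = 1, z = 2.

(1, -12, 0)

(∇×F)₁ = ∂F₃/∂y − ∂F₂/∂z = 5*y - 4
(∇×F)₂ = ∂F₁/∂z − ∂F₃/∂x = -6*z
(∇×F)₃ = ∂F₂/∂x − ∂F₁/∂y = 0
∇×F = (5*y - 4, -6*z, 0)
At (-1, 1, 2): (1, -12, 0).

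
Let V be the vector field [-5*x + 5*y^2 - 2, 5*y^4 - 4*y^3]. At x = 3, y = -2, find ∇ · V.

∂V₁/∂x = -5
∂V₂/∂y = 20*y^3 - 12*y^2
∇·V = 20*y^3 - 12*y^2 - 5
At (3, -2): -213.

-213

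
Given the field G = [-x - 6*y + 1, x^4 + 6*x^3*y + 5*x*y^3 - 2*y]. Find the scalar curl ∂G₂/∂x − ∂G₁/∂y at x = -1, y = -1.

-21

∂G₂/∂x = 4*x^3 + 18*x^2*y + 5*y^3
∂G₁/∂y = -6
Scalar curl = 4*x^3 + 18*x^2*y + 5*y^3 + 6
At (-1, -1): -21.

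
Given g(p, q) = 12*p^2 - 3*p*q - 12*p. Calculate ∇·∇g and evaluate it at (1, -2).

∂²g/∂p² = 24
∂²g/∂q² = 0
∇²g = 24
At (1, -2): 24.

24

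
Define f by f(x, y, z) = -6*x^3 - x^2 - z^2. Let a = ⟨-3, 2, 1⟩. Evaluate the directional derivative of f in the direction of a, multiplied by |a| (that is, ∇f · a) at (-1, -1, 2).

∂f/∂x = -18*x^2 - 2*x
∂f/∂y = 0
∂f/∂z = -2*z
∇f at (-1, -1, 2) = (-16, 0, -4)
∇f · a = (-16)(-3) + (0)(2) + (-4)(1) = 44

44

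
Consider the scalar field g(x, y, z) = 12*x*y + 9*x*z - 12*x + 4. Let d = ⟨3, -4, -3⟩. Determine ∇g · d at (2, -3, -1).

∂g/∂x = 12*y + 9*z - 12
∂g/∂y = 12*x
∂g/∂z = 9*x
∇g at (2, -3, -1) = (-57, 24, 18)
∇g · d = (-57)(3) + (24)(-4) + (18)(-3) = -321

-321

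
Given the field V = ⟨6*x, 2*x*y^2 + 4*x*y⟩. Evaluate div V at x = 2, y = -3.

∂V₁/∂x = 6
∂V₂/∂y = 4*x*y + 4*x
∇·V = 4*x*y + 4*x + 6
At (2, -3): -10.

-10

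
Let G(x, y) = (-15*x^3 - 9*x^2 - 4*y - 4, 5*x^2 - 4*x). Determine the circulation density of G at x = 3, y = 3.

∂G₂/∂x = 10*x - 4
∂G₁/∂y = -4
Scalar curl = 10*x
At (3, 3): 30.

30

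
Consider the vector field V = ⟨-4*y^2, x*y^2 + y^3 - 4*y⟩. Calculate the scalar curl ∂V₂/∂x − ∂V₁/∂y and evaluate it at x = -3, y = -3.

∂V₂/∂x = y^2
∂V₁/∂y = -8*y
Scalar curl = y^2 + 8*y
At (-3, -3): -15.

-15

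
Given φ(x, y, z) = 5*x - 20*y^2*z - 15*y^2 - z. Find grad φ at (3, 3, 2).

∂φ/∂x = 5
∂φ/∂y = -40*y*z - 30*y
∂φ/∂z = -20*y^2 - 1
∇φ = (5, -40*y*z - 30*y, -20*y^2 - 1)
At (3, 3, 2): (5, -330, -181).

(5, -330, -181)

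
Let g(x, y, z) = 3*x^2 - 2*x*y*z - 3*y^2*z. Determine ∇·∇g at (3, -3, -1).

∂²g/∂x² = 6
∂²g/∂y² = -6*z
∂²g/∂z² = 0
∇²g = -6*z + 6
At (3, -3, -1): 12.

12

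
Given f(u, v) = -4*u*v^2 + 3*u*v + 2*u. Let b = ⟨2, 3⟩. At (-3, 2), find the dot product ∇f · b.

∂f/∂u = -4*v^2 + 3*v + 2
∂f/∂v = -8*u*v + 3*u
∇f at (-3, 2) = (-8, 39)
∇f · b = (-8)(2) + (39)(3) = 101

101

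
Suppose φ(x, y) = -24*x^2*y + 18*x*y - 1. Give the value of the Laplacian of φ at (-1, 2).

-96

∂²φ/∂x² = -48*y
∂²φ/∂y² = 0
∇²φ = -48*y
At (-1, 2): -96.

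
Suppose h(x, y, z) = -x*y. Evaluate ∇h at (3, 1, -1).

∂h/∂x = -y
∂h/∂y = -x
∂h/∂z = 0
∇h = (-y, -x, 0)
At (3, 1, -1): (-1, -3, 0).

(-1, -3, 0)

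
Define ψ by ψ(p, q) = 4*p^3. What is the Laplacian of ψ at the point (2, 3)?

48

∂²ψ/∂p² = 24*p
∂²ψ/∂q² = 0
∇²ψ = 24*p
At (2, 3): 48.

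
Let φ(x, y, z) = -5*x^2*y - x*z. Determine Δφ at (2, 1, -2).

-10

∂²φ/∂x² = -10*y
∂²φ/∂y² = 0
∂²φ/∂z² = 0
∇²φ = -10*y
At (2, 1, -2): -10.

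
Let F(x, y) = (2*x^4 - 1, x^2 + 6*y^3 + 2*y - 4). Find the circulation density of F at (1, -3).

∂F₂/∂x = 2*x
∂F₁/∂y = 0
Scalar curl = 2*x
At (1, -3): 2.

2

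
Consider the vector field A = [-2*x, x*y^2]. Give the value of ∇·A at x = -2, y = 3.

∂A₁/∂x = -2
∂A₂/∂y = 2*x*y
∇·A = 2*x*y - 2
At (-2, 3): -14.

-14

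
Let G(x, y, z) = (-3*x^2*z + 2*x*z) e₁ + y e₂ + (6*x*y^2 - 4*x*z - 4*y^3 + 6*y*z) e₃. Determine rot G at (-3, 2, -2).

(-132, -65, 0)

(∇×G)₁ = ∂G₃/∂y − ∂G₂/∂z = 12*x*y - 12*y^2 + 6*z
(∇×G)₂ = ∂G₁/∂z − ∂G₃/∂x = -3*x^2 + 2*x - 6*y^2 + 4*z
(∇×G)₃ = ∂G₂/∂x − ∂G₁/∂y = 0
∇×G = (12*x*y - 12*y^2 + 6*z, -3*x^2 + 2*x - 6*y^2 + 4*z, 0)
At (-3, 2, -2): (-132, -65, 0).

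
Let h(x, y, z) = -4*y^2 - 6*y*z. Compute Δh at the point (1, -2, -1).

-8

∂²h/∂x² = 0
∂²h/∂y² = -8
∂²h/∂z² = 0
∇²h = -8
At (1, -2, -1): -8.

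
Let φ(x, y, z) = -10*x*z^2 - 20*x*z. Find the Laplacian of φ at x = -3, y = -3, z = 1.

60

∂²φ/∂x² = 0
∂²φ/∂y² = 0
∂²φ/∂z² = -20*x
∇²φ = -20*x
At (-3, -3, 1): 60.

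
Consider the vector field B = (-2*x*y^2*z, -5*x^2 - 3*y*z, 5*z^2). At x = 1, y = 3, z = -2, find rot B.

(9, -18, -34)

(∇×B)₁ = ∂B₃/∂y − ∂B₂/∂z = 3*y
(∇×B)₂ = ∂B₁/∂z − ∂B₃/∂x = -2*x*y^2
(∇×B)₃ = ∂B₂/∂x − ∂B₁/∂y = 4*x*y*z - 10*x
∇×B = (3*y, -2*x*y^2, 4*x*y*z - 10*x)
At (1, 3, -2): (9, -18, -34).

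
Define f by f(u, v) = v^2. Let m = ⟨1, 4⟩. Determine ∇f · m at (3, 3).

24

∂f/∂u = 0
∂f/∂v = 2*v
∇f at (3, 3) = (0, 6)
∇f · m = (0)(1) + (6)(4) = 24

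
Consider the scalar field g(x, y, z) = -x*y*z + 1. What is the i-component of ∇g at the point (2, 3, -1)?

3

(∇g)_1 = ∂g/∂x = -y*z
At (2, 3, -1): 3.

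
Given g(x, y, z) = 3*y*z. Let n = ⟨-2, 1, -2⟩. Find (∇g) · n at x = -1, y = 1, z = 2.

∂g/∂x = 0
∂g/∂y = 3*z
∂g/∂z = 3*y
∇g at (-1, 1, 2) = (0, 6, 3)
∇g · n = (0)(-2) + (6)(1) + (3)(-2) = 0

0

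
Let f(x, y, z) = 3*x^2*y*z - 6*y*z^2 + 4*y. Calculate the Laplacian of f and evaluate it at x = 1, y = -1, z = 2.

∂²f/∂x² = 6*y*z
∂²f/∂y² = 0
∂²f/∂z² = -12*y
∇²f = 6*y*z - 12*y
At (1, -1, 2): 0.

0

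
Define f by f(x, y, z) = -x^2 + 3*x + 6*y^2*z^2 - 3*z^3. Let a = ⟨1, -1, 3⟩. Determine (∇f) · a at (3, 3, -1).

∂f/∂x = -2*x + 3
∂f/∂y = 12*y*z^2
∂f/∂z = 12*y^2*z - 9*z^2
∇f at (3, 3, -1) = (-3, 36, -117)
∇f · a = (-3)(1) + (36)(-1) + (-117)(3) = -390

-390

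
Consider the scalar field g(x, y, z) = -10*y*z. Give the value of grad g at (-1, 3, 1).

∂g/∂x = 0
∂g/∂y = -10*z
∂g/∂z = -10*y
∇g = (0, -10*z, -10*y)
At (-1, 3, 1): (0, -10, -30).

(0, -10, -30)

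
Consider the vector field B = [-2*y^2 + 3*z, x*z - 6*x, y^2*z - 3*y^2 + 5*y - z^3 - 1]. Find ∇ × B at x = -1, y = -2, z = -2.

(∇×B)₁ = ∂B₃/∂y − ∂B₂/∂z = -x + 2*y*z - 6*y + 5
(∇×B)₂ = ∂B₁/∂z − ∂B₃/∂x = 3
(∇×B)₃ = ∂B₂/∂x − ∂B₁/∂y = 4*y + z - 6
∇×B = (-x + 2*y*z - 6*y + 5, 3, 4*y + z - 6)
At (-1, -2, -2): (26, 3, -16).

(26, 3, -16)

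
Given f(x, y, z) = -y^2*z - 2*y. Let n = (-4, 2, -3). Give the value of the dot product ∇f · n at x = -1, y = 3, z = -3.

59

∂f/∂x = 0
∂f/∂y = -2*y*z - 2
∂f/∂z = -y^2
∇f at (-1, 3, -3) = (0, 16, -9)
∇f · n = (0)(-4) + (16)(2) + (-9)(-3) = 59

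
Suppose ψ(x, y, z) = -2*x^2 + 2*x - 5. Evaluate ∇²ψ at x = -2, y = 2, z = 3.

-4

∂²ψ/∂x² = -4
∂²ψ/∂y² = 0
∂²ψ/∂z² = 0
∇²ψ = -4
At (-2, 2, 3): -4.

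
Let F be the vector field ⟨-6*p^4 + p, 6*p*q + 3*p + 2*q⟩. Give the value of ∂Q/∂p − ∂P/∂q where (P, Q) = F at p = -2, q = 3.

21

∂F₂/∂p = 6*q + 3
∂F₁/∂q = 0
Scalar curl = 6*q + 3
At (-2, 3): 21.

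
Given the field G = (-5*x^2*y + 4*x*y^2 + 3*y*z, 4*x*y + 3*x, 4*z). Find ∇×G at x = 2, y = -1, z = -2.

(0, -3, 41)

(∇×G)₁ = ∂G₃/∂y − ∂G₂/∂z = 0
(∇×G)₂ = ∂G₁/∂z − ∂G₃/∂x = 3*y
(∇×G)₃ = ∂G₂/∂x − ∂G₁/∂y = 5*x^2 - 8*x*y + 4*y - 3*z + 3
∇×G = (0, 3*y, 5*x^2 - 8*x*y + 4*y - 3*z + 3)
At (2, -1, -2): (0, -3, 41).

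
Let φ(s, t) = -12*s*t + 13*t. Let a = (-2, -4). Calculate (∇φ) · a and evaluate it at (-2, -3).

∂φ/∂s = -12*t
∂φ/∂t = -12*s + 13
∇φ at (-2, -3) = (36, 37)
∇φ · a = (36)(-2) + (37)(-4) = -220

-220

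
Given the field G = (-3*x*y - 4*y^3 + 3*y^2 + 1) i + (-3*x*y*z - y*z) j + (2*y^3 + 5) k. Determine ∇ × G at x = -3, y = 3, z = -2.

(∇×G)₁ = ∂G₃/∂y − ∂G₂/∂z = 3*x*y + 6*y^2 + y
(∇×G)₂ = ∂G₁/∂z − ∂G₃/∂x = 0
(∇×G)₃ = ∂G₂/∂x − ∂G₁/∂y = 3*x + 12*y^2 - 3*y*z - 6*y
∇×G = (3*x*y + 6*y^2 + y, 0, 3*x + 12*y^2 - 3*y*z - 6*y)
At (-3, 3, -2): (30, 0, 99).

(30, 0, 99)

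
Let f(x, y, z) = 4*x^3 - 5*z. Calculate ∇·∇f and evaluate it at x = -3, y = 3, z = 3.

-72

∂²f/∂x² = 24*x
∂²f/∂y² = 0
∂²f/∂z² = 0
∇²f = 24*x
At (-3, 3, 3): -72.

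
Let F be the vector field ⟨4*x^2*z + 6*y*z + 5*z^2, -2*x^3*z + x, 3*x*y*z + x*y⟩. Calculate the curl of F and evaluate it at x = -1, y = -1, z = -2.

(3, -27, 25)

(∇×F)₁ = ∂F₃/∂y − ∂F₂/∂z = 2*x^3 + 3*x*z + x
(∇×F)₂ = ∂F₁/∂z − ∂F₃/∂x = 4*x^2 - 3*y*z + 5*y + 10*z
(∇×F)₃ = ∂F₂/∂x − ∂F₁/∂y = -6*x^2*z - 6*z + 1
∇×F = (2*x^3 + 3*x*z + x, 4*x^2 - 3*y*z + 5*y + 10*z, -6*x^2*z - 6*z + 1)
At (-1, -1, -2): (3, -27, 25).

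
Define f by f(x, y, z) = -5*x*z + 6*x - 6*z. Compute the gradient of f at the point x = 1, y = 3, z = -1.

(11, 0, -11)

∂f/∂x = -5*z + 6
∂f/∂y = 0
∂f/∂z = -5*x - 6
∇f = (-5*z + 6, 0, -5*x - 6)
At (1, 3, -1): (11, 0, -11).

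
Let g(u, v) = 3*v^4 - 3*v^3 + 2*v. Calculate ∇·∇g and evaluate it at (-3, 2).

∂²g/∂u² = 0
∂²g/∂v² = 18*v*(2*v - 1)
∇²g = 36*v^2 - 18*v
At (-3, 2): 108.

108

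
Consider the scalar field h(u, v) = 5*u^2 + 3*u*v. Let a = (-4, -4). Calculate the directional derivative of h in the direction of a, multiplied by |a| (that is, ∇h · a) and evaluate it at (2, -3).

∂h/∂u = 10*u + 3*v
∂h/∂v = 3*u
∇h at (2, -3) = (11, 6)
∇h · a = (11)(-4) + (6)(-4) = -68

-68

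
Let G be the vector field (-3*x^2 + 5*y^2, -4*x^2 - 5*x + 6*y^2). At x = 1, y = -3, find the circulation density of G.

17

∂G₂/∂x = -8*x - 5
∂G₁/∂y = 10*y
Scalar curl = -8*x - 10*y - 5
At (1, -3): 17.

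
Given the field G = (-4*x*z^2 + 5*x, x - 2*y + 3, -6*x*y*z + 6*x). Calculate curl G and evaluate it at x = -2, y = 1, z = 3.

(36, 60, 1)

(∇×G)₁ = ∂G₃/∂y − ∂G₂/∂z = -6*x*z
(∇×G)₂ = ∂G₁/∂z − ∂G₃/∂x = -8*x*z + 6*y*z - 6
(∇×G)₃ = ∂G₂/∂x − ∂G₁/∂y = 1
∇×G = (-6*x*z, -8*x*z + 6*y*z - 6, 1)
At (-2, 1, 3): (36, 60, 1).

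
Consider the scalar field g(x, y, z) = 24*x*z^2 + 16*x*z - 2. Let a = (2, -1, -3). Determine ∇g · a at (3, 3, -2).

848

∂g/∂x = 24*z^2 + 16*z
∂g/∂y = 0
∂g/∂z = 48*x*z + 16*x
∇g at (3, 3, -2) = (64, 0, -240)
∇g · a = (64)(2) + (0)(-1) + (-240)(-3) = 848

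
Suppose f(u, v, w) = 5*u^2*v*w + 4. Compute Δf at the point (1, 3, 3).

90

∂²f/∂u² = 10*v*w
∂²f/∂v² = 0
∂²f/∂w² = 0
∇²f = 10*v*w
At (1, 3, 3): 90.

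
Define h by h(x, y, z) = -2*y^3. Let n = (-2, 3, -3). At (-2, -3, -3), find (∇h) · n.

-162

∂h/∂x = 0
∂h/∂y = -6*y^2
∂h/∂z = 0
∇h at (-2, -3, -3) = (0, -54, 0)
∇h · n = (0)(-2) + (-54)(3) + (0)(-3) = -162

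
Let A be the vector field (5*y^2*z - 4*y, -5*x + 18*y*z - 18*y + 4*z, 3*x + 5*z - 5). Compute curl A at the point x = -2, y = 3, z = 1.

(-58, 42, -31)

(∇×A)₁ = ∂A₃/∂y − ∂A₂/∂z = -18*y - 4
(∇×A)₂ = ∂A₁/∂z − ∂A₃/∂x = 5*y^2 - 3
(∇×A)₃ = ∂A₂/∂x − ∂A₁/∂y = -10*y*z - 1
∇×A = (-18*y - 4, 5*y^2 - 3, -10*y*z - 1)
At (-2, 3, 1): (-58, 42, -31).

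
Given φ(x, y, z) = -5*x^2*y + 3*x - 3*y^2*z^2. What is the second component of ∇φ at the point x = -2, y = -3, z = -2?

52

(∇φ)_2 = ∂φ/∂y = -5*x^2 - 6*y*z^2
At (-2, -3, -2): 52.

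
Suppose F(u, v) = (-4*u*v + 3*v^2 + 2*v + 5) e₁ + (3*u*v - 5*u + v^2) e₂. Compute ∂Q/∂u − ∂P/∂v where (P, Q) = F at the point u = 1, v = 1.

∂F₂/∂u = 3*v - 5
∂F₁/∂v = -4*u + 6*v + 2
Scalar curl = 4*u - 3*v - 7
At (1, 1): -6.

-6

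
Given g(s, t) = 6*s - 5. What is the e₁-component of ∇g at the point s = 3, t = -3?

6

(∇g)_1 = ∂g/∂s = 6
At (3, -3): 6.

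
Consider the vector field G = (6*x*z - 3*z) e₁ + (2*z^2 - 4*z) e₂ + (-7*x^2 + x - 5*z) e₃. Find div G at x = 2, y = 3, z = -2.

∂G₁/∂x = 6*z
∂G₂/∂y = 0
∂G₃/∂z = -5
∇·G = 6*z - 5
At (2, 3, -2): -17.

-17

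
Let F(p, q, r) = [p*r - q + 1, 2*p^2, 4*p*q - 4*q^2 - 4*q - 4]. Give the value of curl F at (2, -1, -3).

(∇×F)₁ = ∂F₃/∂q − ∂F₂/∂r = 4*p - 8*q - 4
(∇×F)₂ = ∂F₁/∂r − ∂F₃/∂p = p - 4*q
(∇×F)₃ = ∂F₂/∂p − ∂F₁/∂q = 4*p + 1
∇×F = (4*p - 8*q - 4, p - 4*q, 4*p + 1)
At (2, -1, -3): (12, 6, 9).

(12, 6, 9)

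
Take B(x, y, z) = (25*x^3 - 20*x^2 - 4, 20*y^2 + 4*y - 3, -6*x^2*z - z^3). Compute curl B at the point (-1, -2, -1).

(∇×B)₁ = ∂B₃/∂y − ∂B₂/∂z = 0
(∇×B)₂ = ∂B₁/∂z − ∂B₃/∂x = 12*x*z
(∇×B)₃ = ∂B₂/∂x − ∂B₁/∂y = 0
∇×B = (0, 12*x*z, 0)
At (-1, -2, -1): (0, 12, 0).

(0, 12, 0)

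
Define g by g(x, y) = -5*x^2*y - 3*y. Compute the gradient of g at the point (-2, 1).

(20, -23)

∂g/∂x = -10*x*y
∂g/∂y = -5*x^2 - 3
∇g = (-10*x*y, -5*x^2 - 3)
At (-2, 1): (20, -23).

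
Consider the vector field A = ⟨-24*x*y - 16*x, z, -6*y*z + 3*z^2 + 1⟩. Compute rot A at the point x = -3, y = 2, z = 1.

(-7, 0, -72)

(∇×A)₁ = ∂A₃/∂y − ∂A₂/∂z = -6*z - 1
(∇×A)₂ = ∂A₁/∂z − ∂A₃/∂x = 0
(∇×A)₃ = ∂A₂/∂x − ∂A₁/∂y = 24*x
∇×A = (-6*z - 1, 0, 24*x)
At (-3, 2, 1): (-7, 0, -72).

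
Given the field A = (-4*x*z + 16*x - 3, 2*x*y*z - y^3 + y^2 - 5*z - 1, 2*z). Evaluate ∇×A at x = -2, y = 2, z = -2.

(13, 8, -8)

(∇×A)₁ = ∂A₃/∂y − ∂A₂/∂z = -2*x*y + 5
(∇×A)₂ = ∂A₁/∂z − ∂A₃/∂x = -4*x
(∇×A)₃ = ∂A₂/∂x − ∂A₁/∂y = 2*y*z
∇×A = (-2*x*y + 5, -4*x, 2*y*z)
At (-2, 2, -2): (13, 8, -8).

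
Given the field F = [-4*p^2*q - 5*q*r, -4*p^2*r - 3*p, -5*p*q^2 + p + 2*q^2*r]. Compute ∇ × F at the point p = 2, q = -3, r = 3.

(40, 59, -20)

(∇×F)₁ = ∂F₃/∂q − ∂F₂/∂r = 4*p^2 - 10*p*q + 4*q*r
(∇×F)₂ = ∂F₁/∂r − ∂F₃/∂p = 5*q^2 - 5*q - 1
(∇×F)₃ = ∂F₂/∂p − ∂F₁/∂q = 4*p^2 - 8*p*r + 5*r - 3
∇×F = (4*p^2 - 10*p*q + 4*q*r, 5*q^2 - 5*q - 1, 4*p^2 - 8*p*r + 5*r - 3)
At (2, -3, 3): (40, 59, -20).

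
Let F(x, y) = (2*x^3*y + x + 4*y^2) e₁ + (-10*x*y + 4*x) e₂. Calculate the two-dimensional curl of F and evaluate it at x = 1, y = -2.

38

∂F₂/∂x = -10*y + 4
∂F₁/∂y = 2*x^3 + 8*y
Scalar curl = -2*x^3 - 18*y + 4
At (1, -2): 38.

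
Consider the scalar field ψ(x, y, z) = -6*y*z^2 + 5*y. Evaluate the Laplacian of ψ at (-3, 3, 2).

∂²ψ/∂x² = 0
∂²ψ/∂y² = 0
∂²ψ/∂z² = -12*y
∇²ψ = -12*y
At (-3, 3, 2): -36.

-36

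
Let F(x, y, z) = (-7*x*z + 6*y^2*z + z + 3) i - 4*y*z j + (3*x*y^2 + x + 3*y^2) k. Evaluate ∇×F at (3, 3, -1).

(∇×F)₁ = ∂F₃/∂y − ∂F₂/∂z = 6*x*y + 10*y
(∇×F)₂ = ∂F₁/∂z − ∂F₃/∂x = -7*x + 3*y^2
(∇×F)₃ = ∂F₂/∂x − ∂F₁/∂y = -12*y*z
∇×F = (6*x*y + 10*y, -7*x + 3*y^2, -12*y*z)
At (3, 3, -1): (84, 6, 36).

(84, 6, 36)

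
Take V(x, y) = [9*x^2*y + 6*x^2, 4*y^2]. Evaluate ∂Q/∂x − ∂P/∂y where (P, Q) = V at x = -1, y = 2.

-9

∂V₂/∂x = 0
∂V₁/∂y = 9*x^2
Scalar curl = -9*x^2
At (-1, 2): -9.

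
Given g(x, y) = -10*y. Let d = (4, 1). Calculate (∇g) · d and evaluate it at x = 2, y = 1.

-10

∂g/∂x = 0
∂g/∂y = -10
∇g at (2, 1) = (0, -10)
∇g · d = (0)(4) + (-10)(1) = -10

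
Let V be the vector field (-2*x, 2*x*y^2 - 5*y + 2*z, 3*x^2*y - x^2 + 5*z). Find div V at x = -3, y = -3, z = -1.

34

∂V₁/∂x = -2
∂V₂/∂y = 4*x*y - 5
∂V₃/∂z = 5
∇·V = 4*x*y - 2
At (-3, -3, -1): 34.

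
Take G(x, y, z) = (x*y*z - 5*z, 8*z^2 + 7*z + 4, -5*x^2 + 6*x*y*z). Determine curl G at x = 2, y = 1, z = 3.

(∇×G)₁ = ∂G₃/∂y − ∂G₂/∂z = 6*x*z - 16*z - 7
(∇×G)₂ = ∂G₁/∂z − ∂G₃/∂x = x*y + 10*x - 6*y*z - 5
(∇×G)₃ = ∂G₂/∂x − ∂G₁/∂y = -x*z
∇×G = (6*x*z - 16*z - 7, x*y + 10*x - 6*y*z - 5, -x*z)
At (2, 1, 3): (-19, -1, -6).

(-19, -1, -6)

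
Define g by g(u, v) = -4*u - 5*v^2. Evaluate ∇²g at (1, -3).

∂²g/∂u² = 0
∂²g/∂v² = -10
∇²g = -10
At (1, -3): -10.

-10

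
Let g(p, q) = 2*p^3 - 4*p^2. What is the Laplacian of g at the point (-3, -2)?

∂²g/∂p² = 4*(3*p - 2)
∂²g/∂q² = 0
∇²g = 12*p - 8
At (-3, -2): -44.

-44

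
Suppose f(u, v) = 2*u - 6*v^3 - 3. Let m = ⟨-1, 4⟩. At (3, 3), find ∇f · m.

-650

∂f/∂u = 2
∂f/∂v = -18*v^2
∇f at (3, 3) = (2, -162)
∇f · m = (2)(-1) + (-162)(4) = -650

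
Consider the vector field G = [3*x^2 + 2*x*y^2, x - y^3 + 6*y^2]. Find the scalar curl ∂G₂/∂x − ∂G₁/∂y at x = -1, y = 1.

∂G₂/∂x = 1
∂G₁/∂y = 4*x*y
Scalar curl = -4*x*y + 1
At (-1, 1): 5.

5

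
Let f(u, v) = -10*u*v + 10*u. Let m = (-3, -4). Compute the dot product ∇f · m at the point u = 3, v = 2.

∂f/∂u = -10*v + 10
∂f/∂v = -10*u
∇f at (3, 2) = (-10, -30)
∇f · m = (-10)(-3) + (-30)(-4) = 150

150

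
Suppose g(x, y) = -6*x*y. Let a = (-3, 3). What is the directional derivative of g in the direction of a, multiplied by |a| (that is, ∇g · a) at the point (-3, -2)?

∂g/∂x = -6*y
∂g/∂y = -6*x
∇g at (-3, -2) = (12, 18)
∇g · a = (12)(-3) + (18)(3) = 18

18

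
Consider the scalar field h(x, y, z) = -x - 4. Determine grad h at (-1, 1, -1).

∂h/∂x = -1
∂h/∂y = 0
∂h/∂z = 0
∇h = (-1, 0, 0)
At (-1, 1, -1): (-1, 0, 0).

(-1, 0, 0)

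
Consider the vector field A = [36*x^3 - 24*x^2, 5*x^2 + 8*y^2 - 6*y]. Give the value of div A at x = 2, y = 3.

378

∂A₁/∂x = 108*x^2 - 48*x
∂A₂/∂y = 16*y - 6
∇·A = 108*x^2 - 48*x + 16*y - 6
At (2, 3): 378.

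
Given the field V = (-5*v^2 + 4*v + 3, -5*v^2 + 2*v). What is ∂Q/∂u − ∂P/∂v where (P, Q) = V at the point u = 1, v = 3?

26

∂V₂/∂u = 0
∂V₁/∂v = -10*v + 4
Scalar curl = 10*v - 4
At (1, 3): 26.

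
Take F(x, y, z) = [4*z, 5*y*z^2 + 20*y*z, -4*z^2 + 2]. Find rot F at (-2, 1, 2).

(∇×F)₁ = ∂F₃/∂y − ∂F₂/∂z = -10*y*z - 20*y
(∇×F)₂ = ∂F₁/∂z − ∂F₃/∂x = 4
(∇×F)₃ = ∂F₂/∂x − ∂F₁/∂y = 0
∇×F = (-10*y*z - 20*y, 4, 0)
At (-2, 1, 2): (-40, 4, 0).

(-40, 4, 0)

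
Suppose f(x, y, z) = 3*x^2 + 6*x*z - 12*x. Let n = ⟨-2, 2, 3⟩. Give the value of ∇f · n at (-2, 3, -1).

∂f/∂x = 6*x + 6*z - 12
∂f/∂y = 0
∂f/∂z = 6*x
∇f at (-2, 3, -1) = (-30, 0, -12)
∇f · n = (-30)(-2) + (0)(2) + (-12)(3) = 24

24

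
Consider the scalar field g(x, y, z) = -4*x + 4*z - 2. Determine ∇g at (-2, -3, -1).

∂g/∂x = -4
∂g/∂y = 0
∂g/∂z = 4
∇g = (-4, 0, 4)
At (-2, -3, -1): (-4, 0, 4).

(-4, 0, 4)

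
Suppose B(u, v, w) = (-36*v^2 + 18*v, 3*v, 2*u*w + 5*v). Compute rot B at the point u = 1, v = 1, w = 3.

(∇×B)₁ = ∂B₃/∂v − ∂B₂/∂w = 5
(∇×B)₂ = ∂B₁/∂w − ∂B₃/∂u = -2*w
(∇×B)₃ = ∂B₂/∂u − ∂B₁/∂v = 72*v - 18
∇×B = (5, -2*w, 72*v - 18)
At (1, 1, 3): (5, -6, 54).

(5, -6, 54)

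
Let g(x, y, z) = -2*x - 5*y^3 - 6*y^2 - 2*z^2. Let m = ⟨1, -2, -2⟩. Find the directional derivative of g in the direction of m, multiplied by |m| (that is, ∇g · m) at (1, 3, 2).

∂g/∂x = -2
∂g/∂y = -15*y^2 - 12*y
∂g/∂z = -4*z
∇g at (1, 3, 2) = (-2, -171, -8)
∇g · m = (-2)(1) + (-171)(-2) + (-8)(-2) = 356

356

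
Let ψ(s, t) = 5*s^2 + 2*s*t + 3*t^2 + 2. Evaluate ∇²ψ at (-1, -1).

∂²ψ/∂s² = 10
∂²ψ/∂t² = 6
∇²ψ = 16
At (-1, -1): 16.

16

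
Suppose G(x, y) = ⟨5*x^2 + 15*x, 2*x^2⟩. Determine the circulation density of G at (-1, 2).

∂G₂/∂x = 4*x
∂G₁/∂y = 0
Scalar curl = 4*x
At (-1, 2): -4.

-4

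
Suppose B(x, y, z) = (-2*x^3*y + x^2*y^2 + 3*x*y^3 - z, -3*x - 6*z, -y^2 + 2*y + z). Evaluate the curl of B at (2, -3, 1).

(14, -1, -125)

(∇×B)₁ = ∂B₃/∂y − ∂B₂/∂z = -2*y + 8
(∇×B)₂ = ∂B₁/∂z − ∂B₃/∂x = -1
(∇×B)₃ = ∂B₂/∂x − ∂B₁/∂y = 2*x^3 - 2*x^2*y - 9*x*y^2 - 3
∇×B = (-2*y + 8, -1, 2*x^3 - 2*x^2*y - 9*x*y^2 - 3)
At (2, -3, 1): (14, -1, -125).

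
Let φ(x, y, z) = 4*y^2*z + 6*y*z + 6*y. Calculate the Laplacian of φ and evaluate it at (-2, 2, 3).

∂²φ/∂x² = 0
∂²φ/∂y² = 8*z
∂²φ/∂z² = 0
∇²φ = 8*z
At (-2, 2, 3): 24.

24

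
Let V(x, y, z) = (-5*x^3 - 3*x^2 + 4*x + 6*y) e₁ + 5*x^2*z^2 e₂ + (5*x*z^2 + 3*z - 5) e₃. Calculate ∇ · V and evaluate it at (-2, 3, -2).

-1

∂V₁/∂x = -15*x^2 - 6*x + 4
∂V₂/∂y = 0
∂V₃/∂z = 10*x*z + 3
∇·V = -15*x^2 + 10*x*z - 6*x + 7
At (-2, 3, -2): -1.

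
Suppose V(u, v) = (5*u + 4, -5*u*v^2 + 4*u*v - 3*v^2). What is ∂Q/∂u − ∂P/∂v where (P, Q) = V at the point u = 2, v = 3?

∂V₂/∂u = -5*v^2 + 4*v
∂V₁/∂v = 0
Scalar curl = -5*v^2 + 4*v
At (2, 3): -33.

-33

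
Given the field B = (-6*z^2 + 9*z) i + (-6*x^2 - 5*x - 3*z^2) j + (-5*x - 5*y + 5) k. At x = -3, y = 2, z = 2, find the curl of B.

(7, -10, 31)

(∇×B)₁ = ∂B₃/∂y − ∂B₂/∂z = 6*z - 5
(∇×B)₂ = ∂B₁/∂z − ∂B₃/∂x = -12*z + 14
(∇×B)₃ = ∂B₂/∂x − ∂B₁/∂y = -12*x - 5
∇×B = (6*z - 5, -12*z + 14, -12*x - 5)
At (-3, 2, 2): (7, -10, 31).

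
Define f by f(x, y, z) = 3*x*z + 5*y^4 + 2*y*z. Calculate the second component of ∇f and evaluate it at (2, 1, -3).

14

(∇f)_2 = ∂f/∂y = 20*y^3 + 2*z
At (2, 1, -3): 14.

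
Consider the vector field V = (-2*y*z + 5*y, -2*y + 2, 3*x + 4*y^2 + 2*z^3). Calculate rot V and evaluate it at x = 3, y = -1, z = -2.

(-8, -1, -9)

(∇×V)₁ = ∂V₃/∂y − ∂V₂/∂z = 8*y
(∇×V)₂ = ∂V₁/∂z − ∂V₃/∂x = -2*y - 3
(∇×V)₃ = ∂V₂/∂x − ∂V₁/∂y = 2*z - 5
∇×V = (8*y, -2*y - 3, 2*z - 5)
At (3, -1, -2): (-8, -1, -9).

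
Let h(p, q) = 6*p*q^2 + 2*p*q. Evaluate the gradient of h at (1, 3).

∂h/∂p = 6*q^2 + 2*q
∂h/∂q = 12*p*q + 2*p
∇h = (6*q^2 + 2*q, 12*p*q + 2*p)
At (1, 3): (60, 38).

(60, 38)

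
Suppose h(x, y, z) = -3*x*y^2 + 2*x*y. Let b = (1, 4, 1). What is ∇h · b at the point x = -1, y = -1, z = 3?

∂h/∂x = -3*y^2 + 2*y
∂h/∂y = -6*x*y + 2*x
∂h/∂z = 0
∇h at (-1, -1, 3) = (-5, -8, 0)
∇h · b = (-5)(1) + (-8)(4) + (0)(1) = -37

-37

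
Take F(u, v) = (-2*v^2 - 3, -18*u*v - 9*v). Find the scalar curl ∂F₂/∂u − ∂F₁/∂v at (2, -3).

∂F₂/∂u = -18*v
∂F₁/∂v = -4*v
Scalar curl = -14*v
At (2, -3): 42.

42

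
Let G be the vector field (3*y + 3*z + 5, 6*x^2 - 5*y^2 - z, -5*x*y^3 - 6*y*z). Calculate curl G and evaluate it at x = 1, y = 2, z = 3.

(-77, 43, 9)

(∇×G)₁ = ∂G₃/∂y − ∂G₂/∂z = -15*x*y^2 - 6*z + 1
(∇×G)₂ = ∂G₁/∂z − ∂G₃/∂x = 5*y^3 + 3
(∇×G)₃ = ∂G₂/∂x − ∂G₁/∂y = 12*x - 3
∇×G = (-15*x*y^2 - 6*z + 1, 5*y^3 + 3, 12*x - 3)
At (1, 2, 3): (-77, 43, 9).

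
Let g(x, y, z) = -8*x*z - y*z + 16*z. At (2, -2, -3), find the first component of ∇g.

24

(∇g)_1 = ∂g/∂x = -8*z
At (2, -2, -3): 24.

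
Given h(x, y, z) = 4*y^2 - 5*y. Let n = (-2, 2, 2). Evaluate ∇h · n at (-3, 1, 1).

6

∂h/∂x = 0
∂h/∂y = 8*y - 5
∂h/∂z = 0
∇h at (-3, 1, 1) = (0, 3, 0)
∇h · n = (0)(-2) + (3)(2) + (0)(2) = 6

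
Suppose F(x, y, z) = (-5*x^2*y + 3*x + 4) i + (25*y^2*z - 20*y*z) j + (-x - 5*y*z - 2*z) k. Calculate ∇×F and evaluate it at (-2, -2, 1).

(-145, 1, 20)

(∇×F)₁ = ∂F₃/∂y − ∂F₂/∂z = -25*y^2 + 20*y - 5*z
(∇×F)₂ = ∂F₁/∂z − ∂F₃/∂x = 1
(∇×F)₃ = ∂F₂/∂x − ∂F₁/∂y = 5*x^2
∇×F = (-25*y^2 + 20*y - 5*z, 1, 5*x^2)
At (-2, -2, 1): (-145, 1, 20).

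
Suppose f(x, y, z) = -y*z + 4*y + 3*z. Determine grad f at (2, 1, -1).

(0, 5, 2)

∂f/∂x = 0
∂f/∂y = -z + 4
∂f/∂z = -y + 3
∇f = (0, -z + 4, -y + 3)
At (2, 1, -1): (0, 5, 2).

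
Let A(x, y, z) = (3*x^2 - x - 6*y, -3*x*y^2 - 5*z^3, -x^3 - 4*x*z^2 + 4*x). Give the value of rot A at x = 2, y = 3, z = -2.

(∇×A)₁ = ∂A₃/∂y − ∂A₂/∂z = 15*z^2
(∇×A)₂ = ∂A₁/∂z − ∂A₃/∂x = 3*x^2 + 4*z^2 - 4
(∇×A)₃ = ∂A₂/∂x − ∂A₁/∂y = -3*y^2 + 6
∇×A = (15*z^2, 3*x^2 + 4*z^2 - 4, -3*y^2 + 6)
At (2, 3, -2): (60, 24, -21).

(60, 24, -21)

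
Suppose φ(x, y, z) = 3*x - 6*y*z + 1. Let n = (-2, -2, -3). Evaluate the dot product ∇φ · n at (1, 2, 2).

∂φ/∂x = 3
∂φ/∂y = -6*z
∂φ/∂z = -6*y
∇φ at (1, 2, 2) = (3, -12, -12)
∇φ · n = (3)(-2) + (-12)(-2) + (-12)(-3) = 54

54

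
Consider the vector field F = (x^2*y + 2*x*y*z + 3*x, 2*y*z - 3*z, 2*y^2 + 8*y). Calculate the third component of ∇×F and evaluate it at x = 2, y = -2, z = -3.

8

(∇×F)_3 = ∂F₂/∂x − ∂F₁/∂y
= 0 − (x^2 + 2*x*z)
= -x^2 - 2*x*z
At (2, -2, -3): 8.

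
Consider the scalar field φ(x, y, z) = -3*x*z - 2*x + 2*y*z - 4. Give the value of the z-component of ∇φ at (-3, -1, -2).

7

(∇φ)_3 = ∂φ/∂z = -3*x + 2*y
At (-3, -1, -2): 7.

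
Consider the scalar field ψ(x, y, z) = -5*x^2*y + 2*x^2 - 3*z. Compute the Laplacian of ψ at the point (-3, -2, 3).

24

∂²ψ/∂x² = 2*(-5*y + 2)
∂²ψ/∂y² = 0
∂²ψ/∂z² = 0
∇²ψ = -10*y + 4
At (-3, -2, 3): 24.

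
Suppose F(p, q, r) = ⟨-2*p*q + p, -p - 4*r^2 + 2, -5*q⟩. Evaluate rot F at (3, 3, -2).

(∇×F)₁ = ∂F₃/∂q − ∂F₂/∂r = 8*r - 5
(∇×F)₂ = ∂F₁/∂r − ∂F₃/∂p = 0
(∇×F)₃ = ∂F₂/∂p − ∂F₁/∂q = 2*p - 1
∇×F = (8*r - 5, 0, 2*p - 1)
At (3, 3, -2): (-21, 0, 5).

(-21, 0, 5)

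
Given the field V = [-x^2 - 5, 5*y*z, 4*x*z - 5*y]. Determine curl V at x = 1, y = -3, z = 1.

(∇×V)₁ = ∂V₃/∂y − ∂V₂/∂z = -5*y - 5
(∇×V)₂ = ∂V₁/∂z − ∂V₃/∂x = -4*z
(∇×V)₃ = ∂V₂/∂x − ∂V₁/∂y = 0
∇×V = (-5*y - 5, -4*z, 0)
At (1, -3, 1): (10, -4, 0).

(10, -4, 0)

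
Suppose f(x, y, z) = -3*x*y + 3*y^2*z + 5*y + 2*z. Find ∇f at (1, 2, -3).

(-6, -34, 14)

∂f/∂x = -3*y
∂f/∂y = -3*x + 6*y*z + 5
∂f/∂z = 3*y^2 + 2
∇f = (-3*y, -3*x + 6*y*z + 5, 3*y^2 + 2)
At (1, 2, -3): (-6, -34, 14).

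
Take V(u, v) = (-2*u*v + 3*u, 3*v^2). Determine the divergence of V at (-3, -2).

∂V₁/∂u = -2*v + 3
∂V₂/∂v = 6*v
∇·V = 4*v + 3
At (-3, -2): -5.

-5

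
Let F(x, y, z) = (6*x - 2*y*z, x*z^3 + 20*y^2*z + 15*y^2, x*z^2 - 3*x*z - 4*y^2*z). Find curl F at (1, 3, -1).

(-159, -10, -3)

(∇×F)₁ = ∂F₃/∂y − ∂F₂/∂z = -3*x*z^2 - 20*y^2 - 8*y*z
(∇×F)₂ = ∂F₁/∂z − ∂F₃/∂x = -2*y - z^2 + 3*z
(∇×F)₃ = ∂F₂/∂x − ∂F₁/∂y = z^3 + 2*z
∇×F = (-3*x*z^2 - 20*y^2 - 8*y*z, -2*y - z^2 + 3*z, z^3 + 2*z)
At (1, 3, -1): (-159, -10, -3).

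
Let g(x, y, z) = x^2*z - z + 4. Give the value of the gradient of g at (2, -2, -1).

(-4, 0, 3)

∂g/∂x = 2*x*z
∂g/∂y = 0
∂g/∂z = x^2 - 1
∇g = (2*x*z, 0, x^2 - 1)
At (2, -2, -1): (-4, 0, 3).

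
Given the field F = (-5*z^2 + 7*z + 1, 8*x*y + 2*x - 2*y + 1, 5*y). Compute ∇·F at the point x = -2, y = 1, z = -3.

-18

∂F₁/∂x = 0
∂F₂/∂y = 8*x - 2
∂F₃/∂z = 0
∇·F = 8*x - 2
At (-2, 1, -3): -18.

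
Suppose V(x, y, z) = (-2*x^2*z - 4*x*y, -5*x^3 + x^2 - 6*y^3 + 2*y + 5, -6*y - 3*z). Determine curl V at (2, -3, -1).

(∇×V)₁ = ∂V₃/∂y − ∂V₂/∂z = -6
(∇×V)₂ = ∂V₁/∂z − ∂V₃/∂x = -2*x^2
(∇×V)₃ = ∂V₂/∂x − ∂V₁/∂y = -15*x^2 + 6*x
∇×V = (-6, -2*x^2, -15*x^2 + 6*x)
At (2, -3, -1): (-6, -8, -48).

(-6, -8, -48)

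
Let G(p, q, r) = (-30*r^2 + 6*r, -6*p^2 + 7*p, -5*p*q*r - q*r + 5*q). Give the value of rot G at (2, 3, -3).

(∇×G)₁ = ∂G₃/∂q − ∂G₂/∂r = -5*p*r - r + 5
(∇×G)₂ = ∂G₁/∂r − ∂G₃/∂p = 5*q*r - 60*r + 6
(∇×G)₃ = ∂G₂/∂p − ∂G₁/∂q = -12*p + 7
∇×G = (-5*p*r - r + 5, 5*q*r - 60*r + 6, -12*p + 7)
At (2, 3, -3): (38, 141, -17).

(38, 141, -17)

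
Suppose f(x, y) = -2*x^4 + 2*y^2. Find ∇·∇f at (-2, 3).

-92

∂²f/∂x² = -24*x^2
∂²f/∂y² = 4
∇²f = -24*x^2 + 4
At (-2, 3): -92.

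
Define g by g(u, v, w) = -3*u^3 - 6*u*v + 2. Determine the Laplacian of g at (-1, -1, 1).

18

∂²g/∂u² = -18*u
∂²g/∂v² = 0
∂²g/∂w² = 0
∇²g = -18*u
At (-1, -1, 1): 18.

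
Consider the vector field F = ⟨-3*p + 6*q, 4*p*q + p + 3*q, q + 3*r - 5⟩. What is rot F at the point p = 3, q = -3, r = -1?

(∇×F)₁ = ∂F₃/∂q − ∂F₂/∂r = 1
(∇×F)₂ = ∂F₁/∂r − ∂F₃/∂p = 0
(∇×F)₃ = ∂F₂/∂p − ∂F₁/∂q = 4*q - 5
∇×F = (1, 0, 4*q - 5)
At (3, -3, -1): (1, 0, -17).

(1, 0, -17)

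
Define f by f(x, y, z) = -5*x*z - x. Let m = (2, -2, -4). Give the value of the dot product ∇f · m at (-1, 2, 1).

∂f/∂x = -5*z - 1
∂f/∂y = 0
∂f/∂z = -5*x
∇f at (-1, 2, 1) = (-6, 0, 5)
∇f · m = (-6)(2) + (0)(-2) + (5)(-4) = -32

-32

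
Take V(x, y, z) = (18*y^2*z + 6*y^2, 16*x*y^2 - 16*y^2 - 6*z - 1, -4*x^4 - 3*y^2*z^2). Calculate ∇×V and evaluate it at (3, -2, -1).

(∇×V)₁ = ∂V₃/∂y − ∂V₂/∂z = -6*y*z^2 + 6
(∇×V)₂ = ∂V₁/∂z − ∂V₃/∂x = 16*x^3 + 18*y^2
(∇×V)₃ = ∂V₂/∂x − ∂V₁/∂y = 16*y^2 - 36*y*z - 12*y
∇×V = (-6*y*z^2 + 6, 16*x^3 + 18*y^2, 16*y^2 - 36*y*z - 12*y)
At (3, -2, -1): (18, 504, 16).

(18, 504, 16)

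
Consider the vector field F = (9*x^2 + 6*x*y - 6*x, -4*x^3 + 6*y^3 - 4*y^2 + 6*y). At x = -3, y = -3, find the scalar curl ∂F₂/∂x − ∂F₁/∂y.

∂F₂/∂x = -12*x^2
∂F₁/∂y = 6*x
Scalar curl = -12*x^2 - 6*x
At (-3, -3): -90.

-90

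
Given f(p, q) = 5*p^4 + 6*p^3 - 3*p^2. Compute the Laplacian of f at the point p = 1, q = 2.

90

∂²f/∂p² = 6*(10*p^2 + 6*p - 1)
∂²f/∂q² = 0
∇²f = 60*p^2 + 36*p - 6
At (1, 2): 90.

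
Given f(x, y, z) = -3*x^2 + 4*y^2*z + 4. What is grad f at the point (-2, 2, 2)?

∂f/∂x = -6*x
∂f/∂y = 8*y*z
∂f/∂z = 4*y^2
∇f = (-6*x, 8*y*z, 4*y^2)
At (-2, 2, 2): (12, 32, 16).

(12, 32, 16)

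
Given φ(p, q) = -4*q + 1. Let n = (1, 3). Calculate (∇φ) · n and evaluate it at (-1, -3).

-12

∂φ/∂p = 0
∂φ/∂q = -4
∇φ at (-1, -3) = (0, -4)
∇φ · n = (0)(1) + (-4)(3) = -12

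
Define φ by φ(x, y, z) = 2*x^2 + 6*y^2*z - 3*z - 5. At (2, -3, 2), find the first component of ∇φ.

8

(∇φ)_1 = ∂φ/∂x = 4*x
At (2, -3, 2): 8.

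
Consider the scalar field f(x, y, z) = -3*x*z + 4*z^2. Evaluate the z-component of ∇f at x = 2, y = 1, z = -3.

(∇f)_3 = ∂f/∂z = -3*x + 8*z
At (2, 1, -3): -30.

-30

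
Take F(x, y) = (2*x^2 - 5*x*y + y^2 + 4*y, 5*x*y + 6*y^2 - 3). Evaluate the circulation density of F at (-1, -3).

∂F₂/∂x = 5*y
∂F₁/∂y = -5*x + 2*y + 4
Scalar curl = 5*x + 3*y - 4
At (-1, -3): -18.

-18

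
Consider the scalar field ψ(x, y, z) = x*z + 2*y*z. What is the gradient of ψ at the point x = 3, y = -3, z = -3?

(-3, -6, -3)

∂ψ/∂x = z
∂ψ/∂y = 2*z
∂ψ/∂z = x + 2*y
∇ψ = (z, 2*z, x + 2*y)
At (3, -3, -3): (-3, -6, -3).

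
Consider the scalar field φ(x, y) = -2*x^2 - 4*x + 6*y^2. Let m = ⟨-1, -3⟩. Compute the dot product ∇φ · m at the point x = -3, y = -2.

∂φ/∂x = -4*x - 4
∂φ/∂y = 12*y
∇φ at (-3, -2) = (8, -24)
∇φ · m = (8)(-1) + (-24)(-3) = 64

64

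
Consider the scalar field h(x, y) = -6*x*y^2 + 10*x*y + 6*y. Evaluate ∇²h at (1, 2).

-12

∂²h/∂x² = 0
∂²h/∂y² = -12*x
∇²h = -12*x
At (1, 2): -12.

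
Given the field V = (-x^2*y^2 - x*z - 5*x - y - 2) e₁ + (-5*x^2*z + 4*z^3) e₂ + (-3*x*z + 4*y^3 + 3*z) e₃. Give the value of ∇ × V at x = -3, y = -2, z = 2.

(∇×V)₁ = ∂V₃/∂y − ∂V₂/∂z = 5*x^2 + 12*y^2 - 12*z^2
(∇×V)₂ = ∂V₁/∂z − ∂V₃/∂x = -x + 3*z
(∇×V)₃ = ∂V₂/∂x − ∂V₁/∂y = 2*x^2*y - 10*x*z + 1
∇×V = (5*x^2 + 12*y^2 - 12*z^2, -x + 3*z, 2*x^2*y - 10*x*z + 1)
At (-3, -2, 2): (45, 9, 25).

(45, 9, 25)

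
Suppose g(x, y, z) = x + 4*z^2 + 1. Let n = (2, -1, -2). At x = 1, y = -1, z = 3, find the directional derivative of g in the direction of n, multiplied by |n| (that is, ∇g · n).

∂g/∂x = 1
∂g/∂y = 0
∂g/∂z = 8*z
∇g at (1, -1, 3) = (1, 0, 24)
∇g · n = (1)(2) + (0)(-1) + (24)(-2) = -46

-46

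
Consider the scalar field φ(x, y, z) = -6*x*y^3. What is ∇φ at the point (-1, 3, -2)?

∂φ/∂x = -6*y^3
∂φ/∂y = -18*x*y^2
∂φ/∂z = 0
∇φ = (-6*y^3, -18*x*y^2, 0)
At (-1, 3, -2): (-162, 162, 0).

(-162, 162, 0)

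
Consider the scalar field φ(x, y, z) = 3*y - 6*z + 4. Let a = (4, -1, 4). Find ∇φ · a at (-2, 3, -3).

∂φ/∂x = 0
∂φ/∂y = 3
∂φ/∂z = -6
∇φ at (-2, 3, -3) = (0, 3, -6)
∇φ · a = (0)(4) + (3)(-1) + (-6)(4) = -27

-27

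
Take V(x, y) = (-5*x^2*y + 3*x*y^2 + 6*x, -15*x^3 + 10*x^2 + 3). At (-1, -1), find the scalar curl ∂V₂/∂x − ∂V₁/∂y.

∂V₂/∂x = -45*x^2 + 20*x
∂V₁/∂y = -5*x^2 + 6*x*y
Scalar curl = -40*x^2 - 6*x*y + 20*x
At (-1, -1): -66.

-66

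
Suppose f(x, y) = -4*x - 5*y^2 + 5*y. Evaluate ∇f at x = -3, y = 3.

(-4, -25)

∂f/∂x = -4
∂f/∂y = -10*y + 5
∇f = (-4, -10*y + 5)
At (-3, 3): (-4, -25).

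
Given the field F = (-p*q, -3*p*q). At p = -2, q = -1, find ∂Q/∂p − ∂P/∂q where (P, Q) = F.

∂F₂/∂p = -3*q
∂F₁/∂q = -p
Scalar curl = p - 3*q
At (-2, -1): 1.

1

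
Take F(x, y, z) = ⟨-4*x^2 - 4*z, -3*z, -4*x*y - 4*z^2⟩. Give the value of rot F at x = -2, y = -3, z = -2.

(∇×F)₁ = ∂F₃/∂y − ∂F₂/∂z = -4*x + 3
(∇×F)₂ = ∂F₁/∂z − ∂F₃/∂x = 4*y - 4
(∇×F)₃ = ∂F₂/∂x − ∂F₁/∂y = 0
∇×F = (-4*x + 3, 4*y - 4, 0)
At (-2, -3, -2): (11, -16, 0).

(11, -16, 0)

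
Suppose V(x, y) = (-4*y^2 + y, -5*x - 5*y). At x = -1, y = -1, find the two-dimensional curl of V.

-14

∂V₂/∂x = -5
∂V₁/∂y = -8*y + 1
Scalar curl = 8*y - 6
At (-1, -1): -14.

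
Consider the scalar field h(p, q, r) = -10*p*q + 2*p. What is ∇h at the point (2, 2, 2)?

(-18, -20, 0)

∂h/∂p = -10*q + 2
∂h/∂q = -10*p
∂h/∂r = 0
∇h = (-10*q + 2, -10*p, 0)
At (2, 2, 2): (-18, -20, 0).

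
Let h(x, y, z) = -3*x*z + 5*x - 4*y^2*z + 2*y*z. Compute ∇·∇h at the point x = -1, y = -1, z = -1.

8

∂²h/∂x² = 0
∂²h/∂y² = -8*z
∂²h/∂z² = 0
∇²h = -8*z
At (-1, -1, -1): 8.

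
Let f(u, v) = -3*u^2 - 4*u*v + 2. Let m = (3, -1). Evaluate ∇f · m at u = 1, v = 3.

∂f/∂u = -6*u - 4*v
∂f/∂v = -4*u
∇f at (1, 3) = (-18, -4)
∇f · m = (-18)(3) + (-4)(-1) = -50

-50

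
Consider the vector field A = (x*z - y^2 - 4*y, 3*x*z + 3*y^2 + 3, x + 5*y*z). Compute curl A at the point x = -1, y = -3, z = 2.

(13, -2, 4)

(∇×A)₁ = ∂A₃/∂y − ∂A₂/∂z = -3*x + 5*z
(∇×A)₂ = ∂A₁/∂z − ∂A₃/∂x = x - 1
(∇×A)₃ = ∂A₂/∂x − ∂A₁/∂y = 2*y + 3*z + 4
∇×A = (-3*x + 5*z, x - 1, 2*y + 3*z + 4)
At (-1, -3, 2): (13, -2, 4).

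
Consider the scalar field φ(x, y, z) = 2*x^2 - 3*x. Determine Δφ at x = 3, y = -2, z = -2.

∂²φ/∂x² = 4
∂²φ/∂y² = 0
∂²φ/∂z² = 0
∇²φ = 4
At (3, -2, -2): 4.

4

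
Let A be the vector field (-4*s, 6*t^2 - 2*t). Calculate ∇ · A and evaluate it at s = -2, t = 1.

6

∂A₁/∂s = -4
∂A₂/∂t = 12*t - 2
∇·A = 12*t - 6
At (-2, 1): 6.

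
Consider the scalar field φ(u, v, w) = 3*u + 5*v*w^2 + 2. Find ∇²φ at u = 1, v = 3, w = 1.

30

∂²φ/∂u² = 0
∂²φ/∂v² = 0
∂²φ/∂w² = 10*v
∇²φ = 10*v
At (1, 3, 1): 30.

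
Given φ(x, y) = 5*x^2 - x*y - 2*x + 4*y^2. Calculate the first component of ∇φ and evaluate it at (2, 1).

(∇φ)_1 = ∂φ/∂x = 10*x - y - 2
At (2, 1): 17.

17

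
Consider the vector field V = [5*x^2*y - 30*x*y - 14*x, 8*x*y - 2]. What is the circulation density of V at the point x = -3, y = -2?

-151

∂V₂/∂x = 8*y
∂V₁/∂y = 5*x^2 - 30*x
Scalar curl = -5*x^2 + 30*x + 8*y
At (-3, -2): -151.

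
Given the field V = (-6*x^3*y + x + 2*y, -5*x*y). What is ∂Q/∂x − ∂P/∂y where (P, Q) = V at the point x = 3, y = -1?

165

∂V₂/∂x = -5*y
∂V₁/∂y = -6*x^3 + 2
Scalar curl = 6*x^3 - 5*y - 2
At (3, -1): 165.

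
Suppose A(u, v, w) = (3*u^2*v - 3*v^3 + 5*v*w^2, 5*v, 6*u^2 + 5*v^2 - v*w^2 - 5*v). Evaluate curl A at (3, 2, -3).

(∇×A)₁ = ∂A₃/∂v − ∂A₂/∂w = 10*v - w^2 - 5
(∇×A)₂ = ∂A₁/∂w − ∂A₃/∂u = -12*u + 10*v*w
(∇×A)₃ = ∂A₂/∂u − ∂A₁/∂v = -3*u^2 + 9*v^2 - 5*w^2
∇×A = (10*v - w^2 - 5, -12*u + 10*v*w, -3*u^2 + 9*v^2 - 5*w^2)
At (3, 2, -3): (6, -96, -36).

(6, -96, -36)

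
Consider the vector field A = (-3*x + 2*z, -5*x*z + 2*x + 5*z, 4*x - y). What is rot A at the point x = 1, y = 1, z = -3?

(-1, -2, 17)

(∇×A)₁ = ∂A₃/∂y − ∂A₂/∂z = 5*x - 6
(∇×A)₂ = ∂A₁/∂z − ∂A₃/∂x = -2
(∇×A)₃ = ∂A₂/∂x − ∂A₁/∂y = -5*z + 2
∇×A = (5*x - 6, -2, -5*z + 2)
At (1, 1, -3): (-1, -2, 17).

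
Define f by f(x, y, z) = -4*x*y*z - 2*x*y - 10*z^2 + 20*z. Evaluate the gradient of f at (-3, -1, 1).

(6, 18, -12)

∂f/∂x = -4*y*z - 2*y
∂f/∂y = -4*x*z - 2*x
∂f/∂z = -4*x*y - 20*z + 20
∇f = (-4*y*z - 2*y, -4*x*z - 2*x, -4*x*y - 20*z + 20)
At (-3, -1, 1): (6, 18, -12).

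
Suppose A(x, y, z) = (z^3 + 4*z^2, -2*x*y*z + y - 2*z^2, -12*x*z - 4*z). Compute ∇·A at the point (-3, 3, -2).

∂A₁/∂x = 0
∂A₂/∂y = -2*x*z + 1
∂A₃/∂z = -12*x - 4
∇·A = -2*x*z - 12*x - 3
At (-3, 3, -2): 21.

21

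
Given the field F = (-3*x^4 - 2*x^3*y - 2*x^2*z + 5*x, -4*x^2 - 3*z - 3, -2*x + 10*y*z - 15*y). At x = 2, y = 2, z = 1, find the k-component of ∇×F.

0

(∇×F)_3 = ∂F₂/∂x − ∂F₁/∂y
= -8*x − (-2*x^3)
= 2*x^3 - 8*x
At (2, 2, 1): 0.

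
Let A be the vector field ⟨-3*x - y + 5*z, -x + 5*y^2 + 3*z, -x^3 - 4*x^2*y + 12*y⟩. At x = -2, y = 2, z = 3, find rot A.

(∇×A)₁ = ∂A₃/∂y − ∂A₂/∂z = -4*x^2 + 9
(∇×A)₂ = ∂A₁/∂z − ∂A₃/∂x = 3*x^2 + 8*x*y + 5
(∇×A)₃ = ∂A₂/∂x − ∂A₁/∂y = 0
∇×A = (-4*x^2 + 9, 3*x^2 + 8*x*y + 5, 0)
At (-2, 2, 3): (-7, -15, 0).

(-7, -15, 0)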